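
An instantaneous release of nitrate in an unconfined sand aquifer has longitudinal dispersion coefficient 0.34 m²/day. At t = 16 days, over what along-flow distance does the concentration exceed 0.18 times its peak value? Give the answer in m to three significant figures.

12.2 m

The plume is Gaussian with σ = √(2Dt) = √(2 × 0.34 × 16) = 3.298 m.
C/C_peak = exp(−Δx²/(2σ²)) = 0.18 ⇒ Δx = σ·√(−2 ln 0.18) = 3.298 × 1.852 = 6.108 m.
Width = 2Δx = 12.2 m.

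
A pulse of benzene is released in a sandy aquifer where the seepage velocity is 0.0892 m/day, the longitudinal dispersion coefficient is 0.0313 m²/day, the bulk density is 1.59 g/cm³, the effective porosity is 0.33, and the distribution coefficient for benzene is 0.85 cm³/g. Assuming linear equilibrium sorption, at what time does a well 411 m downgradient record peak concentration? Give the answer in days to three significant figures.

23500 days

Retardation factor R = 1 + ρ_b·K_d/n = 1 + 1.59 × 0.85/0.33 = 5.095.
Sorption retards both mechanisms: v_R = v/R = 0.01751 m/day, D_R = D/R = 0.006143 m²/day.
Peak time from v_R²t² + 2D_R t − x² = 0: t = (√(D_R² + v_R²x²) − D_R)/v_R².
√(D_R² + v_R²x²) = √(0.006143² + 0.01751² × 411²) = 7.197; v_R² = 0.0003066.
t = (7.197 − 0.006143)/0.0003066 = 23500 days.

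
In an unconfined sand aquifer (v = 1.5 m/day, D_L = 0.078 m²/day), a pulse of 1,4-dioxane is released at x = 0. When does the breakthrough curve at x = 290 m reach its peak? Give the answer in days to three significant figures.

193 days

For the 1D instantaneous-source solution, setting ∂C/∂t = 0 at fixed x gives v²t² + 2Dt − x² = 0, so t = (√(D² + v²x²) − D)/v².
√(D² + v²x²) = √(0.078² + 1.5² × 290²) = 435.0; v² = 2.25.
t = (435.0 − 0.078)/2.25 = 193 days (vs. the pure-advection estimate x/v = 193 d).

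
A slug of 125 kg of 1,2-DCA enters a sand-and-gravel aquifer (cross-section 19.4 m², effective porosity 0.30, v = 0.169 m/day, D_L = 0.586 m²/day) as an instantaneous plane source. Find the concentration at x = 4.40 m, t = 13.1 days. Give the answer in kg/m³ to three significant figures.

For an instantaneous plane source, C(x,t) = M/(n_e·A·√(4πDt)) · exp(−(x−vt)²/(4Dt)), with n_e·A the pore (flow) area.
Plume center vt = 0.169 × 13.1 = 2.2139 m, so the well at 4.40 m is 2.1861 m downgradient of the peak.
√(4πDt) = 9.822 m, giving peak height M/(n_e·A·√(4πDt)) = 125/(0.30 × 19.4 × 9.822) = 2.187 kg/m³.
(x−vt)²/(4Dt) = (2.1861)²/(4 × 0.586 × 13.1) = 0.1556; exp(−0.1556) = 0.8559.
C = 2.187 × 0.8559 = 1.87 kg/m³.

1.87 kg/m³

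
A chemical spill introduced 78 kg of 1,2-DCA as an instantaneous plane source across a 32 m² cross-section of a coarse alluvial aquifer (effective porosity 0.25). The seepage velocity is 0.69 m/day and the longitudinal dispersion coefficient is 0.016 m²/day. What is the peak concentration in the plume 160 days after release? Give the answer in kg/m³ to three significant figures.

The peak of an instantaneous 1D plume sits at x = vt; there the Gaussian factor is 1 and C_max = M/(n_e·A·√(4πDt)), where n_e·A is the pore area the mass is dissolved in.
√(4πDt) = √(4π × 0.016 × 160) = 5.672 m, so C_max = 78/(0.25 × 32 × 5.672) = 1.72 kg/m³.

1.72 kg/m³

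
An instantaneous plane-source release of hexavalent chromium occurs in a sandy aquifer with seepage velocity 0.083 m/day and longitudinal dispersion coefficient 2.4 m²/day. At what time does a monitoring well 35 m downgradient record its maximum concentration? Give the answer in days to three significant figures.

199 days

For the 1D instantaneous-source solution, setting ∂C/∂t = 0 at fixed x gives v²t² + 2Dt − x² = 0, so t = (√(D² + v²x²) − D)/v².
√(D² + v²x²) = √(2.4² + 0.083² × 35²) = 3.768; v² = 0.006889.
t = (3.768 − 2.4)/0.006889 = 199 days (vs. the pure-advection estimate x/v = 422 d).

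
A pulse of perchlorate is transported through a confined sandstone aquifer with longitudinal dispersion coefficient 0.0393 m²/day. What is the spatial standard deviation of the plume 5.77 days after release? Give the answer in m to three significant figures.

Dispersive spreading gives a Gaussian with σ² = 2Dt; advection only shifts the center.
σ = √(2 × 0.0393 × 5.77) = 0.673 m.

0.673 m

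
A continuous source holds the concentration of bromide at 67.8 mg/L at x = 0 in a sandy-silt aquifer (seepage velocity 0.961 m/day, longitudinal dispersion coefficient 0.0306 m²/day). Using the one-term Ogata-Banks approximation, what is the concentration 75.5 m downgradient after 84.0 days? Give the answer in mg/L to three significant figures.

67.1 mg/L

For a continuous step input, C/C₀ ≈ ½·erfc((x−vt)/(2√(Dt))).
vt = 0.961 × 84.0 = 80.724 m and 2√(Dt) = 2√(0.0306 × 84.0) = 3.206 m.
Argument (x−vt)/(2√(Dt)) = (75.5 − 80.724)/3.206 = -1.629; ½·erfc(-1.629) = 0.9894.
C = 67.8 × 0.9894 = 67.1 mg/L.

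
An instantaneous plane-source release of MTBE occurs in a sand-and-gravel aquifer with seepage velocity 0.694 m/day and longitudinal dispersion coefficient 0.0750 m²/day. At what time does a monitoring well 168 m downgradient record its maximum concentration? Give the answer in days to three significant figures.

For the 1D instantaneous-source solution, setting ∂C/∂t = 0 at fixed x gives v²t² + 2Dt − x² = 0, so t = (√(D² + v²x²) − D)/v².
√(D² + v²x²) = √(0.0750² + 0.694² × 168²) = 116.6; v² = 0.481636.
t = (116.6 − 0.0750)/0.481636 = 242 days (vs. the pure-advection estimate x/v = 242 d).

242 days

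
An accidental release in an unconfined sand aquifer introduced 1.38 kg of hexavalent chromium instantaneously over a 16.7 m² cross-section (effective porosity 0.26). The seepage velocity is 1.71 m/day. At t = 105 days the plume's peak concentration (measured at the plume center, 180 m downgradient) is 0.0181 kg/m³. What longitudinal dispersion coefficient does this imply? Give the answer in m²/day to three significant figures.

0.234 m²/day

At the plume center C_max = M/(n_e·A·√(4πDt)), so D = M²/(4πt·(n_e·A·C_max)²).
n_e·A·C_max = 0.26 × 16.7 × 0.0181 = 0.07859 kg/m.
D = 1.38²/(4π × 105 × 0.07859²) = 0.234 m²/day.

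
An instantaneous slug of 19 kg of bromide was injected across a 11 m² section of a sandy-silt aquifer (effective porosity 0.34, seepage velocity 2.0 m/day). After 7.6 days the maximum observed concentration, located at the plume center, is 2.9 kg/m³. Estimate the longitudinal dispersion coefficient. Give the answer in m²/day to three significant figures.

0.0321 m²/day

At the plume center C_max = M/(n_e·A·√(4πDt)), so D = M²/(4πt·(n_e·A·C_max)²).
n_e·A·C_max = 0.34 × 11 × 2.9 = 10.85 kg/m.
D = 19²/(4π × 7.6 × 10.85²) = 0.0321 m²/day.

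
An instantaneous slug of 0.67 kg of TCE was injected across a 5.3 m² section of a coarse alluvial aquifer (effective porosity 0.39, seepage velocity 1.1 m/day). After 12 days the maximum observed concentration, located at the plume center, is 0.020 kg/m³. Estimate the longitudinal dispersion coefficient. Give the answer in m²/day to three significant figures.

1.74 m²/day

At the plume center C_max = M/(n_e·A·√(4πDt)), so D = M²/(4πt·(n_e·A·C_max)²).
n_e·A·C_max = 0.39 × 5.3 × 0.020 = 0.04134 kg/m.
D = 0.67²/(4π × 12 × 0.04134²) = 1.74 m²/day.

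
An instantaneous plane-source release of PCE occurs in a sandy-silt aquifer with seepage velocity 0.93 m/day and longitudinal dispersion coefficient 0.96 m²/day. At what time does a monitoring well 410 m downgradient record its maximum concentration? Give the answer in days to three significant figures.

For the 1D instantaneous-source solution, setting ∂C/∂t = 0 at fixed x gives v²t² + 2Dt − x² = 0, so t = (√(D² + v²x²) − D)/v².
√(D² + v²x²) = √(0.96² + 0.93² × 410²) = 381.3; v² = 0.8649.
t = (381.3 − 0.96)/0.8649 = 440 days (vs. the pure-advection estimate x/v = 441 d).

440 days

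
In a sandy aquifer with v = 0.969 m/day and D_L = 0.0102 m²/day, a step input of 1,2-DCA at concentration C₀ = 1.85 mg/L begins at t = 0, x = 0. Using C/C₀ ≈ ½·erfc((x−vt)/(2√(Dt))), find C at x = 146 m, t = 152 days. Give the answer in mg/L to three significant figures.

1.42 mg/L

For a continuous step input, C/C₀ ≈ ½·erfc((x−vt)/(2√(Dt))).
vt = 0.969 × 152 = 147.288 m and 2√(Dt) = 2√(0.0102 × 152) = 2.490 m.
Argument (x−vt)/(2√(Dt)) = (146 − 147.288)/2.490 = -0.5173; ½·erfc(-0.5173) = 0.7678.
C = 1.85 × 0.7678 = 1.42 mg/L.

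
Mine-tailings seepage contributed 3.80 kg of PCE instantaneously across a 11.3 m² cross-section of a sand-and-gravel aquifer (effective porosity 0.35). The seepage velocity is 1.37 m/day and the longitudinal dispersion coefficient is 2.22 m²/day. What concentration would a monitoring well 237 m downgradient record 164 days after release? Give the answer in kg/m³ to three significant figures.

0.0128 kg/m³

For an instantaneous plane source, C(x,t) = M/(n_e·A·√(4πDt)) · exp(−(x−vt)²/(4Dt)), with n_e·A the pore (flow) area.
Plume center vt = 1.37 × 164 = 224.68 m, so the well at 237 m is 12.32 m downgradient of the peak.
√(4πDt) = 67.64 m, giving peak height M/(n_e·A·√(4πDt)) = 3.80/(0.35 × 11.3 × 67.64) = 0.01420 kg/m³.
(x−vt)²/(4Dt) = (12.32)²/(4 × 2.22 × 164) = 0.1042; exp(−0.1042) = 0.9010.
C = 0.01420 × 0.9010 = 0.0128 kg/m³.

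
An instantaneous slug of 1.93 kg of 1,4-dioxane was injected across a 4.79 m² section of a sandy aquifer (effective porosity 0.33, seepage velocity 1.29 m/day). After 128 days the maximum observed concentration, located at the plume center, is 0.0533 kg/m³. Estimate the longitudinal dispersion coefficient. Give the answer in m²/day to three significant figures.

At the plume center C_max = M/(n_e·A·√(4πDt)), so D = M²/(4πt·(n_e·A·C_max)²).
n_e·A·C_max = 0.33 × 4.79 × 0.0533 = 0.08425 kg/m.
D = 1.93²/(4π × 128 × 0.08425²) = 0.326 m²/day.

0.326 m²/day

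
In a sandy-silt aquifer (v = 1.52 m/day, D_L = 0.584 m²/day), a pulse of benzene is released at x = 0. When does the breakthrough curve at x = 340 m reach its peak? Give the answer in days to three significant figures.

For the 1D instantaneous-source solution, setting ∂C/∂t = 0 at fixed x gives v²t² + 2Dt − x² = 0, so t = (√(D² + v²x²) − D)/v².
√(D² + v²x²) = √(0.584² + 1.52² × 340²) = 516.8; v² = 2.3104.
t = (516.8 − 0.584)/2.3104 = 223 days (vs. the pure-advection estimate x/v = 224 d).

223 days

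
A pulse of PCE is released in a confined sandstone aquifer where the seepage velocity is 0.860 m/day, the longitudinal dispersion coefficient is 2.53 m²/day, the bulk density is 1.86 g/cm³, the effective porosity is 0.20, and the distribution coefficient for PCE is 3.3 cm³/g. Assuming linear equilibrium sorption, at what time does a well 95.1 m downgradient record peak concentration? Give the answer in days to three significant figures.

3400 days

Retardation factor R = 1 + ρ_b·K_d/n = 1 + 1.86 × 3.3/0.20 = 31.69.
Sorption retards both mechanisms: v_R = v/R = 0.02714 m/day, D_R = D/R = 0.07984 m²/day.
Peak time from v_R²t² + 2D_R t − x² = 0: t = (√(D_R² + v_R²x²) − D_R)/v_R².
√(D_R² + v_R²x²) = √(0.07984² + 0.02714² × 95.1²) = 2.582; v_R² = 0.0007366.
t = (2.582 − 0.07984)/0.0007366 = 3400 days.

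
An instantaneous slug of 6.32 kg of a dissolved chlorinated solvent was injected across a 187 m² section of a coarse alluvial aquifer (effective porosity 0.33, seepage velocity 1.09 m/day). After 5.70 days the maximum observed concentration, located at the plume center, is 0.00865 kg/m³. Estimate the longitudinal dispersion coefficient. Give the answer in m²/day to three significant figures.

1.96 m²/day

At the plume center C_max = M/(n_e·A·√(4πDt)), so D = M²/(4πt·(n_e·A·C_max)²).
n_e·A·C_max = 0.33 × 187 × 0.00865 = 0.5338 kg/m.
D = 6.32²/(4π × 5.70 × 0.5338²) = 1.96 m²/day.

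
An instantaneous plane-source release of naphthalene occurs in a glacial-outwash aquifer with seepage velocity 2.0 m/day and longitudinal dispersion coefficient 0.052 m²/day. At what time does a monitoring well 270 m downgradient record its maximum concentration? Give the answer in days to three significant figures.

135 days

For the 1D instantaneous-source solution, setting ∂C/∂t = 0 at fixed x gives v²t² + 2Dt − x² = 0, so t = (√(D² + v²x²) − D)/v².
√(D² + v²x²) = √(0.052² + 2.0² × 270²) = 540.0; v² = 4.
t = (540.0 − 0.052)/4 = 135 days (vs. the pure-advection estimate x/v = 135 d).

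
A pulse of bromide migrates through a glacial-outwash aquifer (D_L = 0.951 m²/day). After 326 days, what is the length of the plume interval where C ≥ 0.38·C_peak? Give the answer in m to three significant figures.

69.3 m

The plume is Gaussian with σ = √(2Dt) = √(2 × 0.951 × 326) = 24.90 m.
C/C_peak = exp(−Δx²/(2σ²)) = 0.38 ⇒ Δx = σ·√(−2 ln 0.38) = 24.90 × 1.391 = 34.64 m.
Width = 2Δx = 69.3 m.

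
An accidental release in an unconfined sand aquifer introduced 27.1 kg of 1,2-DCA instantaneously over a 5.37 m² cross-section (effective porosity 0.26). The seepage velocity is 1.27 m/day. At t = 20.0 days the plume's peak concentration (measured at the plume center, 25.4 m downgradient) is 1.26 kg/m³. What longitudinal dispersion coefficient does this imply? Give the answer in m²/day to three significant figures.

At the plume center C_max = M/(n_e·A·√(4πDt)), so D = M²/(4πt·(n_e·A·C_max)²).
n_e·A·C_max = 0.26 × 5.37 × 1.26 = 1.759 kg/m.
D = 27.1²/(4π × 20.0 × 1.759²) = 0.944 m²/day.

0.944 m²/day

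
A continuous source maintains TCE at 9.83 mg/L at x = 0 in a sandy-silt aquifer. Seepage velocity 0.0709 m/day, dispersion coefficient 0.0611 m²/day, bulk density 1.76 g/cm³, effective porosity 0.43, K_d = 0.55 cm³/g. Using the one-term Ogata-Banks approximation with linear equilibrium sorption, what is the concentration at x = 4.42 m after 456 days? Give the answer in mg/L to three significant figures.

Retardation factor R = 1 + ρ_b·K_d/n = 1 + 1.76 × 0.55/0.43 = 3.251.
Sorption retards both mechanisms: v_R = v/R = 0.02181 m/day, D_R = D/R = 0.01879 m²/day.
v_R·t = 0.02181 × 456 = 9.94536 m; 2√(D_R t) = 5.854 m; argument = (4.42 − 9.94536)/5.854 = -0.9439.
C = C₀ × ½·erfc(-0.9439) = 9.83 × 0.9090 = 8.94 mg/L.

8.94 mg/L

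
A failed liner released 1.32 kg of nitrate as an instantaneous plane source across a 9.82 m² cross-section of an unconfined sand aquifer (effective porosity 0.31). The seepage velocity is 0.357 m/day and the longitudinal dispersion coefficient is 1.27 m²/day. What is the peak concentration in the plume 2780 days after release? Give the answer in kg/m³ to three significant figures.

The peak of an instantaneous 1D plume sits at x = vt; there the Gaussian factor is 1 and C_max = M/(n_e·A·√(4πDt)), where n_e·A is the pore area the mass is dissolved in.
√(4πDt) = √(4π × 1.27 × 2780) = 210.6 m, so C_max = 1.32/(0.31 × 9.82 × 210.6) = 0.00206 kg/m³.

0.00206 kg/m³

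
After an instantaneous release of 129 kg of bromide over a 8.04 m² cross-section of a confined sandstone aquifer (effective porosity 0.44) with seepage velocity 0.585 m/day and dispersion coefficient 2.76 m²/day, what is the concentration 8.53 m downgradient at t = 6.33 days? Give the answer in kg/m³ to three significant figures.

For an instantaneous plane source, C(x,t) = M/(n_e·A·√(4πDt)) · exp(−(x−vt)²/(4Dt)), with n_e·A the pore (flow) area.
Plume center vt = 0.585 × 6.33 = 3.70305 m, so the well at 8.53 m is 4.82695 m downgradient of the peak.
√(4πDt) = 14.82 m, giving peak height M/(n_e·A·√(4πDt)) = 129/(0.44 × 8.04 × 14.82) = 2.461 kg/m³.
(x−vt)²/(4Dt) = (4.82695)²/(4 × 2.76 × 6.33) = 0.3334; exp(−0.3334) = 0.7165.
C = 2.461 × 0.7165 = 1.76 kg/m³.

1.76 kg/m³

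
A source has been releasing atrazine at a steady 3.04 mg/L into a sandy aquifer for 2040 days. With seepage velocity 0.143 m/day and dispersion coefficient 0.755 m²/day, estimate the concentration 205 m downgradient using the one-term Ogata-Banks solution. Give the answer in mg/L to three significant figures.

For a continuous step input, C/C₀ ≈ ½·erfc((x−vt)/(2√(Dt))).
vt = 0.143 × 2040 = 291.72 m and 2√(Dt) = 2√(0.755 × 2040) = 78.49 m.
Argument (x−vt)/(2√(Dt)) = (205 − 291.72)/78.49 = -1.105; ½·erfc(-1.105) = 0.9409.
C = 3.04 × 0.9409 = 2.86 mg/L.

2.86 mg/L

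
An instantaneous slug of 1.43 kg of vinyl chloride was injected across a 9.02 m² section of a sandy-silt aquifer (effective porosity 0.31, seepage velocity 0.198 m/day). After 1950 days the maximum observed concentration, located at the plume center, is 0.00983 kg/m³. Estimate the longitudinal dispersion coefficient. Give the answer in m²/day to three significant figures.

0.110 m²/day

At the plume center C_max = M/(n_e·A·√(4πDt)), so D = M²/(4πt·(n_e·A·C_max)²).
n_e·A·C_max = 0.31 × 9.02 × 0.00983 = 0.02749 kg/m.
D = 1.43²/(4π × 1950 × 0.02749²) = 0.110 m²/day.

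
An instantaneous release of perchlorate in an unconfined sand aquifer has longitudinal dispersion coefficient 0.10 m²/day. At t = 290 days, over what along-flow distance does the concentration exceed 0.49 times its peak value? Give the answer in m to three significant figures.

18.2 m

The plume is Gaussian with σ = √(2Dt) = √(2 × 0.10 × 290) = 7.616 m.
C/C_peak = exp(−Δx²/(2σ²)) = 0.49 ⇒ Δx = σ·√(−2 ln 0.49) = 7.616 × 1.194 = 9.094 m.
Width = 2Δx = 18.2 m.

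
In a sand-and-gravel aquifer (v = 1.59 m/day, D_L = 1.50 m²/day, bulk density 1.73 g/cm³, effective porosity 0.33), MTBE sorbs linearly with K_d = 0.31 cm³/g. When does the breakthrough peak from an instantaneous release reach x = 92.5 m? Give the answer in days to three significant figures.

151 days

Retardation factor R = 1 + ρ_b·K_d/n = 1 + 1.73 × 0.31/0.33 = 2.625.
Sorption retards both mechanisms: v_R = v/R = 0.6057 m/day, D_R = D/R = 0.5714 m²/day.
Peak time from v_R²t² + 2D_R t − x² = 0: t = (√(D_R² + v_R²x²) − D_R)/v_R².
√(D_R² + v_R²x²) = √(0.5714² + 0.6057² × 92.5²) = 56.03; v_R² = 0.3669.
t = (56.03 − 0.5714)/0.3669 = 151 days.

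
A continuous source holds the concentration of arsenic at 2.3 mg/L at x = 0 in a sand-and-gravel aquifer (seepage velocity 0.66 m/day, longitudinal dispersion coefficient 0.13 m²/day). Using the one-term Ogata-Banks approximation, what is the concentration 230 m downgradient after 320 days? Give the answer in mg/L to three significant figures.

For a continuous step input, C/C₀ ≈ ½·erfc((x−vt)/(2√(Dt))).
vt = 0.66 × 320 = 211.2 m and 2√(Dt) = 2√(0.13 × 320) = 12.90 m.
Argument (x−vt)/(2√(Dt)) = (230 − 211.2)/12.90 = 1.457; ½·erfc(1.457) = 0.01967.
C = 2.3 × 0.01967 = 0.0452 mg/L.

0.0452 mg/L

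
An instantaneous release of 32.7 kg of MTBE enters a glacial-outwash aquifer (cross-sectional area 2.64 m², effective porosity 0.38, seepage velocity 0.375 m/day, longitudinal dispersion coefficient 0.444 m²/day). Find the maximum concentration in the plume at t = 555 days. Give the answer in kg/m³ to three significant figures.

The peak of an instantaneous 1D plume sits at x = vt; there the Gaussian factor is 1 and C_max = M/(n_e·A·√(4πDt)), where n_e·A is the pore area the mass is dissolved in.
√(4πDt) = √(4π × 0.444 × 555) = 55.65 m, so C_max = 32.7/(0.38 × 2.64 × 55.65) = 0.586 kg/m³.

0.586 kg/m³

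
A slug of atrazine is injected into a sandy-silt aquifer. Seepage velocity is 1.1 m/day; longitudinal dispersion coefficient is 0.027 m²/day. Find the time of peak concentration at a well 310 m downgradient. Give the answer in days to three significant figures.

For the 1D instantaneous-source solution, setting ∂C/∂t = 0 at fixed x gives v²t² + 2Dt − x² = 0, so t = (√(D² + v²x²) − D)/v².
√(D² + v²x²) = √(0.027² + 1.1² × 310²) = 341.0; v² = 1.21.
t = (341.0 − 0.027)/1.21 = 282 days (vs. the pure-advection estimate x/v = 282 d).

282 days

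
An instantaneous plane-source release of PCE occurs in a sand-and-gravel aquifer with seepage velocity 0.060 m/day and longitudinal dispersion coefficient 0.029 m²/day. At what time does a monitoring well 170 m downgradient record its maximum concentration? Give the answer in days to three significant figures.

For the 1D instantaneous-source solution, setting ∂C/∂t = 0 at fixed x gives v²t² + 2Dt − x² = 0, so t = (√(D² + v²x²) − D)/v².
√(D² + v²x²) = √(0.029² + 0.060² × 170²) = 10.20; v² = 0.0036.
t = (10.20 − 0.029)/0.0036 = 2830 days (vs. the pure-advection estimate x/v = 2830 d).

2830 days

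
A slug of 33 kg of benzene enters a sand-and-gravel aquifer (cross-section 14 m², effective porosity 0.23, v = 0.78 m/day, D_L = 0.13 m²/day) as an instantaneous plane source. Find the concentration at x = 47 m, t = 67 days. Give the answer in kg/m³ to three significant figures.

0.443 kg/m³

For an instantaneous plane source, C(x,t) = M/(n_e·A·√(4πDt)) · exp(−(x−vt)²/(4Dt)), with n_e·A the pore (flow) area.
Plume center vt = 0.78 × 67 = 52.26 m, so the well at 47 m is 5.26 m upgradient of the peak.
√(4πDt) = 10.46 m, giving peak height M/(n_e·A·√(4πDt)) = 33/(0.23 × 14 × 10.46) = 0.9798 kg/m³.
(x−vt)²/(4Dt) = (-5.26)²/(4 × 0.13 × 67) = 0.7941; exp(−0.7941) = 0.4520.
C = 0.9798 × 0.4520 = 0.443 kg/m³.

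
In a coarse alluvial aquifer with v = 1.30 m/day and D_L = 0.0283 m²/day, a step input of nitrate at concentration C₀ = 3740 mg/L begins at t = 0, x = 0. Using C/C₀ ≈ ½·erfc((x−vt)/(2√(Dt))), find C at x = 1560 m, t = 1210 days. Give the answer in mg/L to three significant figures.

3520 mg/L

For a continuous step input, C/C₀ ≈ ½·erfc((x−vt)/(2√(Dt))).
vt = 1.30 × 1210 = 1573 m and 2√(Dt) = 2√(0.0283 × 1210) = 11.70 m.
Argument (x−vt)/(2√(Dt)) = (1560 − 1573)/11.70 = -1.111; ½·erfc(-1.111) = 0.9419.
C = 3740 × 0.9419 = 3520 mg/L.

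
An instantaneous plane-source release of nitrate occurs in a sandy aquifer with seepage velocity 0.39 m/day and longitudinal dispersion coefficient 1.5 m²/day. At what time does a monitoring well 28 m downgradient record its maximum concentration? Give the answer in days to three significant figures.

For the 1D instantaneous-source solution, setting ∂C/∂t = 0 at fixed x gives v²t² + 2Dt − x² = 0, so t = (√(D² + v²x²) − D)/v².
√(D² + v²x²) = √(1.5² + 0.39² × 28²) = 11.02; v² = 0.1521.
t = (11.02 − 1.5)/0.1521 = 62.6 days (vs. the pure-advection estimate x/v = 71.8 d).

62.6 days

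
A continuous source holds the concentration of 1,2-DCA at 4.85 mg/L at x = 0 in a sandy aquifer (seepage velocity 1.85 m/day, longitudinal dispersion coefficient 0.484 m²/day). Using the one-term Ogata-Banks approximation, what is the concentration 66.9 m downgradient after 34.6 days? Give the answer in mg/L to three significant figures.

1.50 mg/L

For a continuous step input, C/C₀ ≈ ½·erfc((x−vt)/(2√(Dt))).
vt = 1.85 × 34.6 = 64.01 m and 2√(Dt) = 2√(0.484 × 34.6) = 8.184 m.
Argument (x−vt)/(2√(Dt)) = (66.9 − 64.01)/8.184 = 0.3531; ½·erfc(0.3531) = 0.3088.
C = 4.85 × 0.3088 = 1.50 mg/L.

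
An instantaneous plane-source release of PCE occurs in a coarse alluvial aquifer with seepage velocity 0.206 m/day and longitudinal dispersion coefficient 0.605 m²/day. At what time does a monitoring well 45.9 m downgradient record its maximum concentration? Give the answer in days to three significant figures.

For the 1D instantaneous-source solution, setting ∂C/∂t = 0 at fixed x gives v²t² + 2Dt − x² = 0, so t = (√(D² + v²x²) − D)/v².
√(D² + v²x²) = √(0.605² + 0.206² × 45.9²) = 9.475; v² = 0.042436.
t = (9.475 − 0.605)/0.042436 = 209 days (vs. the pure-advection estimate x/v = 223 d).

209 days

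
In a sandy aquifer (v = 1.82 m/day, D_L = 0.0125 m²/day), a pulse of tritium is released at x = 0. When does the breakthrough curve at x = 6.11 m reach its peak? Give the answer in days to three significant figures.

3.35 days

For the 1D instantaneous-source solution, setting ∂C/∂t = 0 at fixed x gives v²t² + 2Dt − x² = 0, so t = (√(D² + v²x²) − D)/v².
√(D² + v²x²) = √(0.0125² + 1.82² × 6.11²) = 11.12; v² = 3.3124.
t = (11.12 − 0.0125)/3.3124 = 3.35 days (vs. the pure-advection estimate x/v = 3.36 d).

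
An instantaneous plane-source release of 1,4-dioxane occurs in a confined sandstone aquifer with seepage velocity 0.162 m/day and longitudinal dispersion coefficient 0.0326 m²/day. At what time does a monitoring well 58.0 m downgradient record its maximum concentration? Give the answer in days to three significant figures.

357 days

For the 1D instantaneous-source solution, setting ∂C/∂t = 0 at fixed x gives v²t² + 2Dt − x² = 0, so t = (√(D² + v²x²) − D)/v².
√(D² + v²x²) = √(0.0326² + 0.162² × 58.0²) = 9.396; v² = 0.026244.
t = (9.396 − 0.0326)/0.026244 = 357 days (vs. the pure-advection estimate x/v = 358 d).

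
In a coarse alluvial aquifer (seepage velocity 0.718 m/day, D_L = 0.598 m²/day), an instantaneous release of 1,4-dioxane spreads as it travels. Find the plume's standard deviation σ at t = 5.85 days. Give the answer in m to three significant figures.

Dispersive spreading gives a Gaussian with σ² = 2Dt; advection only shifts the center.
σ = √(2 × 0.598 × 5.85) = 2.65 m.

2.65 m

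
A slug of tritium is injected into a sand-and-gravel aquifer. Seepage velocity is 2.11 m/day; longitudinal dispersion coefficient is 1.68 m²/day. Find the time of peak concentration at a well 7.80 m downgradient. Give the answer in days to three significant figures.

3.34 days

For the 1D instantaneous-source solution, setting ∂C/∂t = 0 at fixed x gives v²t² + 2Dt − x² = 0, so t = (√(D² + v²x²) − D)/v².
√(D² + v²x²) = √(1.68² + 2.11² × 7.80²) = 16.54; v² = 4.4521.
t = (16.54 − 1.68)/4.4521 = 3.34 days (vs. the pure-advection estimate x/v = 3.70 d).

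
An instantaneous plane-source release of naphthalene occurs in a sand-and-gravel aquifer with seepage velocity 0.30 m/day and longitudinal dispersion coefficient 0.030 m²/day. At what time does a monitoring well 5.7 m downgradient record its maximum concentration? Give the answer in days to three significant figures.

For the 1D instantaneous-source solution, setting ∂C/∂t = 0 at fixed x gives v²t² + 2Dt − x² = 0, so t = (√(D² + v²x²) − D)/v².
√(D² + v²x²) = √(0.030² + 0.30² × 5.7²) = 1.710; v² = 0.09.
t = (1.710 − 0.030)/0.09 = 18.7 days (vs. the pure-advection estimate x/v = 19.0 d).

18.7 days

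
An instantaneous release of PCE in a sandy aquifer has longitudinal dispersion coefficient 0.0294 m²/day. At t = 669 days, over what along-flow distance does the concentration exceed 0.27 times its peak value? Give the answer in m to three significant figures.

The plume is Gaussian with σ = √(2Dt) = √(2 × 0.0294 × 669) = 6.272 m.
C/C_peak = exp(−Δx²/(2σ²)) = 0.27 ⇒ Δx = σ·√(−2 ln 0.27) = 6.272 × 1.618 = 10.15 m.
Width = 2Δx = 20.3 m.

20.3 m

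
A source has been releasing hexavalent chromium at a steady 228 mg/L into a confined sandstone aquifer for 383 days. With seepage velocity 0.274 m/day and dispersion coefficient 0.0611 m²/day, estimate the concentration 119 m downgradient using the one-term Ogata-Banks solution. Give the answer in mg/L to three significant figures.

4.55 mg/L

For a continuous step input, C/C₀ ≈ ½·erfc((x−vt)/(2√(Dt))).
vt = 0.274 × 383 = 104.942 m and 2√(Dt) = 2√(0.0611 × 383) = 9.675 m.
Argument (x−vt)/(2√(Dt)) = (119 − 104.942)/9.675 = 1.453; ½·erfc(1.453) = 0.01995.
C = 228 × 0.01995 = 4.55 mg/L.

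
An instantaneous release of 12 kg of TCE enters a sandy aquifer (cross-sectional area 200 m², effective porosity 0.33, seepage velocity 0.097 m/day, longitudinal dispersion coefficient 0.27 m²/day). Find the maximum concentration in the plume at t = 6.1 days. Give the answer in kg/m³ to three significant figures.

0.0400 kg/m³

The peak of an instantaneous 1D plume sits at x = vt; there the Gaussian factor is 1 and C_max = M/(n_e·A·√(4πDt)), where n_e·A is the pore area the mass is dissolved in.
√(4πDt) = √(4π × 0.27 × 6.1) = 4.549 m, so C_max = 12/(0.33 × 200 × 4.549) = 0.0400 kg/m³.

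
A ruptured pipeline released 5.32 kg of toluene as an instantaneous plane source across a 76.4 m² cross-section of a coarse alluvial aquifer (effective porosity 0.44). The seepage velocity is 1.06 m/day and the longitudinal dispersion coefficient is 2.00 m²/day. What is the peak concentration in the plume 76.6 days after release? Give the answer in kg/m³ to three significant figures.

The peak of an instantaneous 1D plume sits at x = vt; there the Gaussian factor is 1 and C_max = M/(n_e·A·√(4πDt)), where n_e·A is the pore area the mass is dissolved in.
√(4πDt) = √(4π × 2.00 × 76.6) = 43.88 m, so C_max = 5.32/(0.44 × 76.4 × 43.88) = 0.00361 kg/m³.

0.00361 kg/m³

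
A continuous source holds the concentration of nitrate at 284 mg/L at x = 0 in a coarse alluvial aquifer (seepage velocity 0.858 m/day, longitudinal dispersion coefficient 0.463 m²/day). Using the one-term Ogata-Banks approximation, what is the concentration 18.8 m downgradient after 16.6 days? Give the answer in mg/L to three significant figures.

For a continuous step input, C/C₀ ≈ ½·erfc((x−vt)/(2√(Dt))).
vt = 0.858 × 16.6 = 14.2428 m and 2√(Dt) = 2√(0.463 × 16.6) = 5.545 m.
Argument (x−vt)/(2√(Dt)) = (18.8 − 14.2428)/5.545 = 0.8219; ½·erfc(0.8219) = 0.1225.
C = 284 × 0.1225 = 34.8 mg/L.

34.8 mg/L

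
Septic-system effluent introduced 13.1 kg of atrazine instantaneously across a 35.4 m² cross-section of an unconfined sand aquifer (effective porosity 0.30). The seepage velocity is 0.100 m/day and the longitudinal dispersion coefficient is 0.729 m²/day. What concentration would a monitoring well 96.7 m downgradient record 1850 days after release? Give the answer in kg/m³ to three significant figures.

For an instantaneous plane source, C(x,t) = M/(n_e·A·√(4πDt)) · exp(−(x−vt)²/(4Dt)), with n_e·A the pore (flow) area.
Plume center vt = 0.100 × 1850 = 185 m, so the well at 96.7 m is 88.3 m upgradient of the peak.
√(4πDt) = 130.2 m, giving peak height M/(n_e·A·√(4πDt)) = 13.1/(0.30 × 35.4 × 130.2) = 0.009474 kg/m³.
(x−vt)²/(4Dt) = (-88.3)²/(4 × 0.729 × 1850) = 1.445; exp(−1.445) = 0.2357.
C = 0.009474 × 0.2357 = 0.00223 kg/m³.

0.00223 kg/m³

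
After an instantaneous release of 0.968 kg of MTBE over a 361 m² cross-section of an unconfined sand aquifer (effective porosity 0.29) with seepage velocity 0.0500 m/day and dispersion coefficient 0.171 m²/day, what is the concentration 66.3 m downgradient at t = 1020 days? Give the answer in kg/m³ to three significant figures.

For an instantaneous plane source, C(x,t) = M/(n_e·A·√(4πDt)) · exp(−(x−vt)²/(4Dt)), with n_e·A the pore (flow) area.
Plume center vt = 0.0500 × 1020 = 51 m, so the well at 66.3 m is 15.3 m downgradient of the peak.
√(4πDt) = 46.82 m, giving peak height M/(n_e·A·√(4πDt)) = 0.968/(0.29 × 361 × 46.82) = 0.0001975 kg/m³.
(x−vt)²/(4Dt) = (15.3)²/(4 × 0.171 × 1020) = 0.3355; exp(−0.3355) = 0.7150.
C = 0.0001975 × 0.7150 = 0.000141 kg/m³.

0.000141 kg/m³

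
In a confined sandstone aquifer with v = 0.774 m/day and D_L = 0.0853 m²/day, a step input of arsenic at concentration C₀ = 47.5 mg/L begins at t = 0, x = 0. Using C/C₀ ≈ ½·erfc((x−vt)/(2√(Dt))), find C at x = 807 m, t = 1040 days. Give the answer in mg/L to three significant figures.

For a continuous step input, C/C₀ ≈ ½·erfc((x−vt)/(2√(Dt))).
vt = 0.774 × 1040 = 804.96 m and 2√(Dt) = 2√(0.0853 × 1040) = 18.84 m.
Argument (x−vt)/(2√(Dt)) = (807 − 804.96)/18.84 = 0.1083; ½·erfc(0.1083) = 0.4391.
C = 47.5 × 0.4391 = 20.9 mg/L.

20.9 mg/L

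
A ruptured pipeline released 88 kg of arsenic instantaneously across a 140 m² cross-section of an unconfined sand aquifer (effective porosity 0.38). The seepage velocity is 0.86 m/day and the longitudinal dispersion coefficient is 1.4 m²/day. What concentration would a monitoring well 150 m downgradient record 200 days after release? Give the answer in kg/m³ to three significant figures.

0.0181 kg/m³

For an instantaneous plane source, C(x,t) = M/(n_e·A·√(4πDt)) · exp(−(x−vt)²/(4Dt)), with n_e·A the pore (flow) area.
Plume center vt = 0.86 × 200 = 172 m, so the well at 150 m is 22 m upgradient of the peak.
√(4πDt) = 59.32 m, giving peak height M/(n_e·A·√(4πDt)) = 88/(0.38 × 140 × 59.32) = 0.02788 kg/m³.
(x−vt)²/(4Dt) = (-22)²/(4 × 1.4 × 200) = 0.4321; exp(−0.4321) = 0.6491.
C = 0.02788 × 0.6491 = 0.0181 kg/m³.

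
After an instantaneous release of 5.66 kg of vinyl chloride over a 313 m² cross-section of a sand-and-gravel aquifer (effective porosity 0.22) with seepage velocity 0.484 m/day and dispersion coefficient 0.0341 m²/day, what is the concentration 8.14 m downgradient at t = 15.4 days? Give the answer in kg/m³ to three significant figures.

For an instantaneous plane source, C(x,t) = M/(n_e·A·√(4πDt)) · exp(−(x−vt)²/(4Dt)), with n_e·A the pore (flow) area.
Plume center vt = 0.484 × 15.4 = 7.4536 m, so the well at 8.14 m is 0.6864 m downgradient of the peak.
√(4πDt) = 2.569 m, giving peak height M/(n_e·A·√(4πDt)) = 5.66/(0.22 × 313 × 2.569) = 0.03200 kg/m³.
(x−vt)²/(4Dt) = (0.6864)²/(4 × 0.0341 × 15.4) = 0.2243; exp(−0.2243) = 0.7991.
C = 0.03200 × 0.7991 = 0.0256 kg/m³.

0.0256 kg/m³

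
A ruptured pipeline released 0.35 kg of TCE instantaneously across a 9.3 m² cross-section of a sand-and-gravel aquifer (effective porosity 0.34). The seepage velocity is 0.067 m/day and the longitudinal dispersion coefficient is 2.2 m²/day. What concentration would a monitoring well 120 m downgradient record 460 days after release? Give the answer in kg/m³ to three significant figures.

For an instantaneous plane source, C(x,t) = M/(n_e·A·√(4πDt)) · exp(−(x−vt)²/(4Dt)), with n_e·A the pore (flow) area.
Plume center vt = 0.067 × 460 = 30.82 m, so the well at 120 m is 89.18 m downgradient of the peak.
√(4πDt) = 112.8 m, giving peak height M/(n_e·A·√(4πDt)) = 0.35/(0.34 × 9.3 × 112.8) = 0.0009813 kg/m³.
(x−vt)²/(4Dt) = (89.18)²/(4 × 2.2 × 460) = 1.965; exp(−1.965) = 0.1402.
C = 0.0009813 × 0.1402 = 0.000138 kg/m³.

0.000138 kg/m³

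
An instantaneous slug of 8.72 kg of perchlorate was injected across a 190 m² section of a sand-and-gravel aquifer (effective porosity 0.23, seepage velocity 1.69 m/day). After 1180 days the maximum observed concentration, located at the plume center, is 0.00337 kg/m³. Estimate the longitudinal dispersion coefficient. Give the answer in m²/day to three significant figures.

At the plume center C_max = M/(n_e·A·√(4πDt)), so D = M²/(4πt·(n_e·A·C_max)²).
n_e·A·C_max = 0.23 × 190 × 0.00337 = 0.1473 kg/m.
D = 8.72²/(4π × 1180 × 0.1473²) = 0.236 m²/day.

0.236 m²/day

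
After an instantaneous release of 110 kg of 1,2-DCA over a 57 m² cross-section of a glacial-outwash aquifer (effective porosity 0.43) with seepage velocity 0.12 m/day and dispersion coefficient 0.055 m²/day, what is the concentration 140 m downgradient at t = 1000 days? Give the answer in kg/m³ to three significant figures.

For an instantaneous plane source, C(x,t) = M/(n_e·A·√(4πDt)) · exp(−(x−vt)²/(4Dt)), with n_e·A the pore (flow) area.
Plume center vt = 0.12 × 1000 = 120 m, so the well at 140 m is 20 m downgradient of the peak.
√(4πDt) = 26.29 m, giving peak height M/(n_e·A·√(4πDt)) = 110/(0.43 × 57 × 26.29) = 0.1707 kg/m³.
(x−vt)²/(4Dt) = (20)²/(4 × 0.055 × 1000) = 1.818; exp(−1.818) = 0.1624.
C = 0.1707 × 0.1624 = 0.0277 kg/m³.

0.0277 kg/m³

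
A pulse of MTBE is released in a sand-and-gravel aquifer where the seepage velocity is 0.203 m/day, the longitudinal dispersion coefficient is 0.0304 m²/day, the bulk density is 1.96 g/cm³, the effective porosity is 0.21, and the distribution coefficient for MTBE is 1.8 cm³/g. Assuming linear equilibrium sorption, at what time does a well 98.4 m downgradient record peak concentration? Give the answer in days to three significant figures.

8620 days

Retardation factor R = 1 + ρ_b·K_d/n = 1 + 1.96 × 1.8/0.21 = 17.80.
Sorption retards both mechanisms: v_R = v/R = 0.01140 m/day, D_R = D/R = 0.001708 m²/day.
Peak time from v_R²t² + 2D_R t − x² = 0: t = (√(D_R² + v_R²x²) − D_R)/v_R².
√(D_R² + v_R²x²) = √(0.001708² + 0.01140² × 98.4²) = 1.122; v_R² = 0.0001300.
t = (1.122 − 0.001708)/0.0001300 = 8620 days.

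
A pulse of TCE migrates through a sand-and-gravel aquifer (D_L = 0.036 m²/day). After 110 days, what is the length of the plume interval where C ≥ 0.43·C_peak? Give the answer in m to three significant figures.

7.31 m

The plume is Gaussian with σ = √(2Dt) = √(2 × 0.036 × 110) = 2.814 m.
C/C_peak = exp(−Δx²/(2σ²)) = 0.43 ⇒ Δx = σ·√(−2 ln 0.43) = 2.814 × 1.299 = 3.655 m.
Width = 2Δx = 7.31 m.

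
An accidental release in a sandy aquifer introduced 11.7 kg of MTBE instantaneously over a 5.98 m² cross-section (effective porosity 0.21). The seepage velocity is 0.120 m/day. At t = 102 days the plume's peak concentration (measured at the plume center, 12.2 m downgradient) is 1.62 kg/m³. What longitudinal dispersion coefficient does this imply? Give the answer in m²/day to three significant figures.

At the plume center C_max = M/(n_e·A·√(4πDt)), so D = M²/(4πt·(n_e·A·C_max)²).
n_e·A·C_max = 0.21 × 5.98 × 1.62 = 2.034 kg/m.
D = 11.7²/(4π × 102 × 2.034²) = 0.0258 m²/day.

0.0258 m²/day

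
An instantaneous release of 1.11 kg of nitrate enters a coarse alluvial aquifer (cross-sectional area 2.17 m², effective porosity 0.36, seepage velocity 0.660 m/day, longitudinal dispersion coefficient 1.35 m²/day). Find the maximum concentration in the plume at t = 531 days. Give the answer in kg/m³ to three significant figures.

0.0150 kg/m³

The peak of an instantaneous 1D plume sits at x = vt; there the Gaussian factor is 1 and C_max = M/(n_e·A·√(4πDt)), where n_e·A is the pore area the mass is dissolved in.
√(4πDt) = √(4π × 1.35 × 531) = 94.91 m, so C_max = 1.11/(0.36 × 2.17 × 94.91) = 0.0150 kg/m³.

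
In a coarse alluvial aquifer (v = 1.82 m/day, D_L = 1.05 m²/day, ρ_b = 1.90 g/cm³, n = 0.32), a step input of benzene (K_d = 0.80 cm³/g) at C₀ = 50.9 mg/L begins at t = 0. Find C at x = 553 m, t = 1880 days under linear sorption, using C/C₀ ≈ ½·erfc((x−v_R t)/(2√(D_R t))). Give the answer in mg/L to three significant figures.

48.1 mg/L

Retardation factor R = 1 + ρ_b·K_d/n = 1 + 1.90 × 0.80/0.32 = 5.750.
Sorption retards both mechanisms: v_R = v/R = 0.3165 m/day, D_R = D/R = 0.1826 m²/day.
v_R·t = 0.3165 × 1880 = 595.02 m; 2√(D_R t) = 37.06 m; argument = (553 − 595.02)/37.06 = -1.134.
C = C₀ × ½·erfc(-1.134) = 50.9 × 0.9456 = 48.1 mg/L.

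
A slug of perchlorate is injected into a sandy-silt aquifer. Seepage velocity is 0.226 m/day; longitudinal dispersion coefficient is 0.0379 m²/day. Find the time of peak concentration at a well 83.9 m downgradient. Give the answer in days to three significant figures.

For the 1D instantaneous-source solution, setting ∂C/∂t = 0 at fixed x gives v²t² + 2Dt − x² = 0, so t = (√(D² + v²x²) − D)/v².
√(D² + v²x²) = √(0.0379² + 0.226² × 83.9²) = 18.96; v² = 0.051076.
t = (18.96 − 0.0379)/0.051076 = 370 days (vs. the pure-advection estimate x/v = 371 d).

370 days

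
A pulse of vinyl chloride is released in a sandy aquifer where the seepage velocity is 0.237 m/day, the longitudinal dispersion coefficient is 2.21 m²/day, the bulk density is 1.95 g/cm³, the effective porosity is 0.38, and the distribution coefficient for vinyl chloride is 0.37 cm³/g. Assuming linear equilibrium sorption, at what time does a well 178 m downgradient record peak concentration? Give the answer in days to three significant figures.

Retardation factor R = 1 + ρ_b·K_d/n = 1 + 1.95 × 0.37/0.38 = 2.899.
Sorption retards both mechanisms: v_R = v/R = 0.08175 m/day, D_R = D/R = 0.7623 m²/day.
Peak time from v_R²t² + 2D_R t − x² = 0: t = (√(D_R² + v_R²x²) − D_R)/v_R².
√(D_R² + v_R²x²) = √(0.7623² + 0.08175² × 178²) = 14.57; v_R² = 0.006683.
t = (14.57 − 0.7623)/0.006683 = 2070 days.

2070 days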